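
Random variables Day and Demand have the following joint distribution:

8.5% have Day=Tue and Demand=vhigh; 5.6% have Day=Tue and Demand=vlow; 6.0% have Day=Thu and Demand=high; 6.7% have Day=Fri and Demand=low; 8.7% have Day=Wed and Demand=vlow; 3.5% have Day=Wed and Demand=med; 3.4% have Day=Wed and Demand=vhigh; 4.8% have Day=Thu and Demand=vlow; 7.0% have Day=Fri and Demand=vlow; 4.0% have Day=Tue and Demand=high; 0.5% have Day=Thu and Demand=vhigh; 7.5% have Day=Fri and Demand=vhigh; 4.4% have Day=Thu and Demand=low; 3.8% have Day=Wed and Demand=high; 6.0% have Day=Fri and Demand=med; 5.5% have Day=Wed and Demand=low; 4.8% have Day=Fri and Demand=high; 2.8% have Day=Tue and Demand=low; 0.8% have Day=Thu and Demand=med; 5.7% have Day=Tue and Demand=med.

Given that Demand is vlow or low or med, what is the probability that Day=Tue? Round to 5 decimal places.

P(Demand=vlow) = 0.056 + 0.087 + 0.048 + 0.070 = 0.261.
P(Demand=low) = 0.028 + 0.055 + 0.044 + 0.067 = 0.194.
P(Demand=med) = 0.057 + 0.035 + 0.008 + 0.060 = 0.160.
P(Demand ∈ {vlow, low, med}) = 0.261 + 0.194 + 0.160 = 0.615; P(Day=Tue, Demand ∈ {vlow, low, med}) = 0.056 + 0.028 + 0.057 = 0.141.
P(Day=Tue | Demand ∈ {vlow, low, med}) = 0.141/0.615 = 0.22927.

0.22927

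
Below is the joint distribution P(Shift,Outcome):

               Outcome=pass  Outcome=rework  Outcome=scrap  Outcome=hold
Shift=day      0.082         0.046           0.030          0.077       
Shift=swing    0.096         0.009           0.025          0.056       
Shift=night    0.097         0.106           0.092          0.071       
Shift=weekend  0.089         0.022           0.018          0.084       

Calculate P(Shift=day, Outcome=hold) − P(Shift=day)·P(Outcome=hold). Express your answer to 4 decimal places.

P(Shift=day) = 0.082 + 0.046 + 0.030 + 0.077 = 0.235.
P(Outcome=hold) = 0.077 + 0.056 + 0.071 + 0.084 = 0.288.
P(Shift=day, Outcome=hold) − P(Shift=day)P(Outcome=hold) = 0.077 − 0.235×0.288 = 0.0093.

0.0093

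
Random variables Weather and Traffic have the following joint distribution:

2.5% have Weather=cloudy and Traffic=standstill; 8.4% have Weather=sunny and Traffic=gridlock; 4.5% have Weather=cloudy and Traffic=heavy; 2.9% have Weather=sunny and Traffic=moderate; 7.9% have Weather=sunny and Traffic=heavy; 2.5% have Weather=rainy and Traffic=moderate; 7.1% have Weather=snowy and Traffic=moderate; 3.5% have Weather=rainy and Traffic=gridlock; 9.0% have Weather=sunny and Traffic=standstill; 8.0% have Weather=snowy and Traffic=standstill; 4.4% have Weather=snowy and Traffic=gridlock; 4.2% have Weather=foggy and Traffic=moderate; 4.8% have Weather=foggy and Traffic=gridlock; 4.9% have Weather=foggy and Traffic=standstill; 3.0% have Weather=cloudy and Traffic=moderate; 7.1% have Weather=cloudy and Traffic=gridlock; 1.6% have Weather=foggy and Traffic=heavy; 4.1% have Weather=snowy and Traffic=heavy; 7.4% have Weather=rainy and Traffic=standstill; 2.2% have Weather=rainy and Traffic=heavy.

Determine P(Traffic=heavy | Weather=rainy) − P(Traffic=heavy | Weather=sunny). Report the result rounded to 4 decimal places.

-0.1391

P(Weather=rainy) = 0.025 + 0.022 + 0.035 + 0.074 = 0.156; P(Traffic=heavy | Weather=rainy) = 0.022/0.156 = 0.14103.
P(Weather=sunny) = 0.029 + 0.079 + 0.084 + 0.090 = 0.282; P(Traffic=heavy | Weather=sunny) = 0.079/0.282 = 0.28014.
Difference = -0.1391.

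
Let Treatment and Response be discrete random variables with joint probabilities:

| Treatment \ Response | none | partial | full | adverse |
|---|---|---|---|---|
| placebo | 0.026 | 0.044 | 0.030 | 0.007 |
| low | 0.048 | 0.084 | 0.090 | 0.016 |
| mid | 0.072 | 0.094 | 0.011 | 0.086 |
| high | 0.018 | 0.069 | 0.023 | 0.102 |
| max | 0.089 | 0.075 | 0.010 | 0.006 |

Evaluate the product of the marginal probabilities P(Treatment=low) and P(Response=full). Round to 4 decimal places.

0.0390

P(Treatment=low) = 0.048 + 0.084 + 0.090 + 0.016 = 0.238.
P(Response=full) = 0.030 + 0.090 + 0.011 + 0.023 + 0.010 = 0.164.
Product: 0.238 × 0.164 = 0.0390.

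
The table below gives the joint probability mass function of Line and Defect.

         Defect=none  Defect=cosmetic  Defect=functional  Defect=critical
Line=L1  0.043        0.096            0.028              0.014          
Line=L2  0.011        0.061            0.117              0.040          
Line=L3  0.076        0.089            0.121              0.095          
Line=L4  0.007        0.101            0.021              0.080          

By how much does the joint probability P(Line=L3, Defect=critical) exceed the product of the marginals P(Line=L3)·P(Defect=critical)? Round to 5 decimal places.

P(Line=L3) = 0.076 + 0.089 + 0.121 + 0.095 = 0.381.
P(Defect=critical) = 0.014 + 0.040 + 0.095 + 0.080 = 0.229.
P(Line=L3, Defect=critical) − P(Line=L3)P(Defect=critical) = 0.095 − 0.381×0.229 = 0.00775.

0.00775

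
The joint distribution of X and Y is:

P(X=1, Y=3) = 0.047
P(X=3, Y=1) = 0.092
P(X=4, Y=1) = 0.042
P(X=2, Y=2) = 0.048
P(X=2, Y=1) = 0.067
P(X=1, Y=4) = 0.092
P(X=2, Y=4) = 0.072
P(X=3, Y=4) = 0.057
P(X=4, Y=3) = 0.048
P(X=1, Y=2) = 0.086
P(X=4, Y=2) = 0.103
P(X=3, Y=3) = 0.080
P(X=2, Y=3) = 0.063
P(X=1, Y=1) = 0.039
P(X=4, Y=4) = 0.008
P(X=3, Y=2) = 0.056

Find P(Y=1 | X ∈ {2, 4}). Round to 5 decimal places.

P(X=2) = 0.067 + 0.048 + 0.063 + 0.072 = 0.250.
P(X=4) = 0.042 + 0.103 + 0.048 + 0.008 = 0.201.
P(X ∈ {2, 4}) = 0.250 + 0.201 = 0.451; P(Y=1, X ∈ {2, 4}) = 0.067 + 0.042 = 0.109.
P(Y=1 | X ∈ {2, 4}) = 0.109/0.451 = 0.24169.

0.24169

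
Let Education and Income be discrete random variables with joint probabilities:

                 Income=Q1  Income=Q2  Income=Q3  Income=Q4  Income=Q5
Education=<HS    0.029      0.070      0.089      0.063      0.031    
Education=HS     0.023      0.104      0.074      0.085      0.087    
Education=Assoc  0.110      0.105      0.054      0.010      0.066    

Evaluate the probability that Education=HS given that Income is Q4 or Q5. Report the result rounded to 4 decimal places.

0.5029

P(Income=Q4) = 0.063 + 0.085 + 0.010 = 0.158.
P(Income=Q5) = 0.031 + 0.087 + 0.066 = 0.184.
P(Income ∈ {Q4, Q5}) = 0.158 + 0.184 = 0.342; P(Education=HS, Income ∈ {Q4, Q5}) = 0.085 + 0.087 = 0.172.
P(Education=HS | Income ∈ {Q4, Q5}) = 0.172/0.342 = 0.5029.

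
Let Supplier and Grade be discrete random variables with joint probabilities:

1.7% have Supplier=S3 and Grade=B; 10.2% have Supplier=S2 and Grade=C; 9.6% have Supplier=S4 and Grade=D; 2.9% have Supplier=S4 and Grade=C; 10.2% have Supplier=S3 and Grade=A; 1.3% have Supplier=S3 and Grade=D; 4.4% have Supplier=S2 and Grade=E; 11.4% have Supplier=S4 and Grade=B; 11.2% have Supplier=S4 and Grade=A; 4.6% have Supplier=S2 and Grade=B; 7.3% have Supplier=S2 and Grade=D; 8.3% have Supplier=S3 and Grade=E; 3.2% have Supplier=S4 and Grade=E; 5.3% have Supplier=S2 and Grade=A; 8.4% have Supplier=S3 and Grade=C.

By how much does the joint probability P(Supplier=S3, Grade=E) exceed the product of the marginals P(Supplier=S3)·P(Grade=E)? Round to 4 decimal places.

0.0355

P(Supplier=S3) = 0.102 + 0.017 + 0.084 + 0.013 + 0.083 = 0.299.
P(Grade=E) = 0.044 + 0.083 + 0.032 = 0.159.
P(Supplier=S3, Grade=E) − P(Supplier=S3)P(Grade=E) = 0.083 − 0.299×0.159 = 0.0355.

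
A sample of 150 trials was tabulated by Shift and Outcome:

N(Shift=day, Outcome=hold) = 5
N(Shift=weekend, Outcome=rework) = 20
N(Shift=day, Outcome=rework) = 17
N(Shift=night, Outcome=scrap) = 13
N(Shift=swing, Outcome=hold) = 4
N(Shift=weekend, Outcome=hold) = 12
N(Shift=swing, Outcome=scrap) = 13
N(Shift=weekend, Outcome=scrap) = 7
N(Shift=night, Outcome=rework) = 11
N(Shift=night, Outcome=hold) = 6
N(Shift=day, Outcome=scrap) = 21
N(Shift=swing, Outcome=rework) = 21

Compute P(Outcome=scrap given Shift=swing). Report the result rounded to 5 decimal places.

0.34211

Total with Shift=swing: 21 + 13 + 4 = 38.
P(Outcome=scrap | Shift=swing) = 13/38 = 0.34211.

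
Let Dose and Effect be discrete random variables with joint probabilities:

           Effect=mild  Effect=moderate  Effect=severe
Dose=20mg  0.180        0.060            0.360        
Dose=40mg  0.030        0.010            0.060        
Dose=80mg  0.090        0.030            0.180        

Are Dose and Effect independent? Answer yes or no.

yes

Every cell satisfies P(Dose,Effect) = P(Dose)·P(Effect). For instance P(Dose=40mg) = 0.100, P(Effect=severe) = 0.600, and 0.100×0.600 = 0.060 matches the joint entry. So Dose and Effect are independent.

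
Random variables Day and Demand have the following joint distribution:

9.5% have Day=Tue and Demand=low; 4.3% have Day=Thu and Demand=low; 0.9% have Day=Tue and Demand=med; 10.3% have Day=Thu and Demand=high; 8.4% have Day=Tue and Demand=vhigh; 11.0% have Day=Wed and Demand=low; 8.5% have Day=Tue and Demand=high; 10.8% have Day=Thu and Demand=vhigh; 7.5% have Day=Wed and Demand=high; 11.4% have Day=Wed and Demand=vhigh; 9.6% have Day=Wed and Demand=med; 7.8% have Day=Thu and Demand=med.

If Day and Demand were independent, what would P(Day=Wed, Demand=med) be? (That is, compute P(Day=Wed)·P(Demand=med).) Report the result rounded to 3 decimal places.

0.072

P(Day=Wed) = 0.110 + 0.096 + 0.075 + 0.114 = 0.395.
P(Demand=med) = 0.009 + 0.096 + 0.078 = 0.183.
Product: 0.395 × 0.183 = 0.072.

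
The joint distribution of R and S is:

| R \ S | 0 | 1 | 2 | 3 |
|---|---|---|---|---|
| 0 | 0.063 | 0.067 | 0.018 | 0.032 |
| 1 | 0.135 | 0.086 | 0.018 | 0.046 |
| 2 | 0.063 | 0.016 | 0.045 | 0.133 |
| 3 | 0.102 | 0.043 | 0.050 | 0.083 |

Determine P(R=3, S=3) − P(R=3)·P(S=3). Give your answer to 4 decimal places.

0.0013

P(R=3) = 0.102 + 0.043 + 0.050 + 0.083 = 0.278.
P(S=3) = 0.032 + 0.046 + 0.133 + 0.083 = 0.294.
P(R=3, S=3) − P(R=3)P(S=3) = 0.083 − 0.278×0.294 = 0.0013.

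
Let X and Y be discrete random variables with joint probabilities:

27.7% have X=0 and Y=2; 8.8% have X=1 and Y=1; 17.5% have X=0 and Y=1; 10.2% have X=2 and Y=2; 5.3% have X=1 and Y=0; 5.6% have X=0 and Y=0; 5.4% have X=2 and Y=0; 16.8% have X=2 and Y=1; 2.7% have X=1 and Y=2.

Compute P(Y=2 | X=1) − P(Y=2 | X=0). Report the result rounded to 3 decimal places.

P(X=1) = 0.053 + 0.088 + 0.027 = 0.168; P(Y=2 | X=1) = 0.027/0.168 = 0.1607.
P(X=0) = 0.056 + 0.175 + 0.277 = 0.508; P(Y=2 | X=0) = 0.277/0.508 = 0.5453.
Difference = -0.385.

-0.385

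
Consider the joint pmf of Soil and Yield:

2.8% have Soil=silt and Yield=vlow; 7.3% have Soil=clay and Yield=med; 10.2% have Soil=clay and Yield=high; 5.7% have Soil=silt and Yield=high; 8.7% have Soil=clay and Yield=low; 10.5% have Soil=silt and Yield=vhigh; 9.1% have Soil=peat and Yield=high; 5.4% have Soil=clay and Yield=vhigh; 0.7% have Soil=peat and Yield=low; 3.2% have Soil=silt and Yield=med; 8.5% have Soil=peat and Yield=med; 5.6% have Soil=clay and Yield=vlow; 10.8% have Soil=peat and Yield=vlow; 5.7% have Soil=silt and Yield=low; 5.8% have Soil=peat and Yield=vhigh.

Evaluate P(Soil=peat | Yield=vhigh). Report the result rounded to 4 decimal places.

0.2673

P(Yield=vhigh) = 0.054 + 0.105 + 0.058 = 0.217.
P(Soil=peat | Yield=vhigh) = 0.058/0.217 = 0.2673.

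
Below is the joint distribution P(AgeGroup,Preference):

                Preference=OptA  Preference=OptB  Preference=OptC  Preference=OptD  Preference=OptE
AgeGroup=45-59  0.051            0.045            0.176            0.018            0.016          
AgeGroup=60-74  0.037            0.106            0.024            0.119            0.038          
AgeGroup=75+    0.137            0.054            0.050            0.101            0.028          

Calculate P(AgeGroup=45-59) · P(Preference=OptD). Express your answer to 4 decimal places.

P(AgeGroup=45-59) = 0.051 + 0.045 + 0.176 + 0.018 + 0.016 = 0.306.
P(Preference=OptD) = 0.018 + 0.119 + 0.101 = 0.238.
Product: 0.306 × 0.238 = 0.0728.

0.0728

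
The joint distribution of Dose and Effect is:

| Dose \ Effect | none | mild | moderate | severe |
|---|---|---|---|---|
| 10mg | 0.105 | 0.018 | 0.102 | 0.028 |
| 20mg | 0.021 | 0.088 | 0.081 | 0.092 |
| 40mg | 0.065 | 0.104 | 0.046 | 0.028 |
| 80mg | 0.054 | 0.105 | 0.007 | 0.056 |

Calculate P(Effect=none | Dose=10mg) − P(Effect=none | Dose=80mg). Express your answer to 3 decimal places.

0.172

P(Dose=10mg) = 0.105 + 0.018 + 0.102 + 0.028 = 0.253; P(Effect=none | Dose=10mg) = 0.105/0.253 = 0.4150.
P(Dose=80mg) = 0.054 + 0.105 + 0.007 + 0.056 = 0.222; P(Effect=none | Dose=80mg) = 0.054/0.222 = 0.2432.
Difference = 0.172.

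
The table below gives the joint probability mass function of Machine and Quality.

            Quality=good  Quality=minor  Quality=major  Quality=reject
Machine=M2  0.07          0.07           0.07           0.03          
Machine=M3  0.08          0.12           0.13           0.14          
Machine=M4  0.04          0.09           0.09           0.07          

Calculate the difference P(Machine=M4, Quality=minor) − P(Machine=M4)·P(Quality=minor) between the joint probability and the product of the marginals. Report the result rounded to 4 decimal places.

P(Machine=M4) = 0.04 + 0.09 + 0.09 + 0.07 = 0.29.
P(Quality=minor) = 0.07 + 0.12 + 0.09 = 0.28.
P(Machine=M4, Quality=minor) − P(Machine=M4)P(Quality=minor) = 0.09 − 0.29×0.28 = 0.0088.

0.0088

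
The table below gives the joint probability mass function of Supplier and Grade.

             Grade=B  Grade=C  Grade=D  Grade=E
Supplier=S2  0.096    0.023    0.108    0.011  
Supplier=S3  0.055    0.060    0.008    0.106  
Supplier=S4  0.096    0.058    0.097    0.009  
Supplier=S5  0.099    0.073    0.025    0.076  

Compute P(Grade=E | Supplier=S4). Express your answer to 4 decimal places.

0.0346

P(Supplier=S4) = 0.096 + 0.058 + 0.097 + 0.009 = 0.260.
P(Grade=E | Supplier=S4) = 0.009/0.260 = 0.0346.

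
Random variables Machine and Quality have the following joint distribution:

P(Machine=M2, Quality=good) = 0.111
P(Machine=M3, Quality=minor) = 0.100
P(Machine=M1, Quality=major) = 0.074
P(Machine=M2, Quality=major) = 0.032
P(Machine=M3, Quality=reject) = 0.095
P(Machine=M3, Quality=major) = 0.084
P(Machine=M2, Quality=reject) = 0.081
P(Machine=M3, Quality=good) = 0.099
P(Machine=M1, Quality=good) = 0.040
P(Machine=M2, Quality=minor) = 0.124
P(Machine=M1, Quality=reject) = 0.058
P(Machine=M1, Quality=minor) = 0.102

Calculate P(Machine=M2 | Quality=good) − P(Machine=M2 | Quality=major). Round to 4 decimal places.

0.2756

P(Quality=good) = 0.040 + 0.111 + 0.099 = 0.250; P(Machine=M2 | Quality=good) = 0.111/0.250 = 0.44400.
P(Quality=major) = 0.074 + 0.032 + 0.084 = 0.190; P(Machine=M2 | Quality=major) = 0.032/0.190 = 0.16842.
Difference = 0.2756.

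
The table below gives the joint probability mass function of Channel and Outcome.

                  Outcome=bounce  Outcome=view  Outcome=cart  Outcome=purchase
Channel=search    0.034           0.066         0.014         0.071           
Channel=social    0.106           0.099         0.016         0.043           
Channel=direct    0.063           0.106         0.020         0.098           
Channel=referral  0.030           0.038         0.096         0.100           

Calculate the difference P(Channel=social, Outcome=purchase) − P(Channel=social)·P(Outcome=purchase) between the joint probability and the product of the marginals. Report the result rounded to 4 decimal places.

P(Channel=social) = 0.106 + 0.099 + 0.016 + 0.043 = 0.264.
P(Outcome=purchase) = 0.071 + 0.043 + 0.098 + 0.100 = 0.312.
P(Channel=social, Outcome=purchase) − P(Channel=social)P(Outcome=purchase) = 0.043 − 0.264×0.312 = -0.0394.

-0.0394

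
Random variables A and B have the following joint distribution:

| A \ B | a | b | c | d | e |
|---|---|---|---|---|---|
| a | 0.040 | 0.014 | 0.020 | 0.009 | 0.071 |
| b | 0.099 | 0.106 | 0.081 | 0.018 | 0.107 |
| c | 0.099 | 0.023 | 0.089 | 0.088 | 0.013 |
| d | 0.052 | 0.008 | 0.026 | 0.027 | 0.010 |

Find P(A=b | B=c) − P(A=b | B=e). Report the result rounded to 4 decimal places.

-0.1573

P(B=c) = 0.020 + 0.081 + 0.089 + 0.026 = 0.216; P(A=b | B=c) = 0.081/0.216 = 0.37500.
P(B=e) = 0.071 + 0.107 + 0.013 + 0.010 = 0.201; P(A=b | B=e) = 0.107/0.201 = 0.53234.
Difference = -0.1573.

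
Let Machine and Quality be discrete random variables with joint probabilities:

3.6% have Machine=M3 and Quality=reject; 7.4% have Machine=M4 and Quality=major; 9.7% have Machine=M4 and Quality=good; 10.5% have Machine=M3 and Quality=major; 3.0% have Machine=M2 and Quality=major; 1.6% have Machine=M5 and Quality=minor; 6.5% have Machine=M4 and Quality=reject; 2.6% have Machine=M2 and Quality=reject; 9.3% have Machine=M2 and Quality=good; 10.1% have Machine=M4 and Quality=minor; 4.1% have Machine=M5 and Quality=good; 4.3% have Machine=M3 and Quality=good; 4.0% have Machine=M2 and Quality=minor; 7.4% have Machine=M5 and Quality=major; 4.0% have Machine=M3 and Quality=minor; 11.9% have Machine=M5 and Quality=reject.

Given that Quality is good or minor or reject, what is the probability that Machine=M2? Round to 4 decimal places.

P(Quality=good) = 0.093 + 0.043 + 0.097 + 0.041 = 0.274.
P(Quality=minor) = 0.040 + 0.040 + 0.101 + 0.016 = 0.197.
P(Quality=reject) = 0.026 + 0.036 + 0.065 + 0.119 = 0.246.
P(Quality ∈ {good, minor, reject}) = 0.274 + 0.197 + 0.246 = 0.717; P(Machine=M2, Quality ∈ {good, minor, reject}) = 0.093 + 0.040 + 0.026 = 0.159.
P(Machine=M2 | Quality ∈ {good, minor, reject}) = 0.159/0.717 = 0.2218.

0.2218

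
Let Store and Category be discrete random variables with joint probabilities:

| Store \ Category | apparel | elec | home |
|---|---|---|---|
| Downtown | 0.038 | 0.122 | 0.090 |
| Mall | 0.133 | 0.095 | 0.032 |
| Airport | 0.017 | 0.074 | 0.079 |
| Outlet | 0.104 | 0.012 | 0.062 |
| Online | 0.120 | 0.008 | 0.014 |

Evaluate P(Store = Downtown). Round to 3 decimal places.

P(Store=Downtown) = 0.038 + 0.122 + 0.090 = 0.250.

0.250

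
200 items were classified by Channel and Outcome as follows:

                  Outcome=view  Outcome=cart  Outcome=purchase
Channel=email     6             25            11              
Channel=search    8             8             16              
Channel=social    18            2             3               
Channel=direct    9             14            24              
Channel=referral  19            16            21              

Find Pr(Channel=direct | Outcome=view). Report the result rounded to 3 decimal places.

Total with Outcome=view: 6 + 8 + 18 + 9 + 19 = 60.
P(Channel=direct | Outcome=view) = 9/60 = 0.150.

0.150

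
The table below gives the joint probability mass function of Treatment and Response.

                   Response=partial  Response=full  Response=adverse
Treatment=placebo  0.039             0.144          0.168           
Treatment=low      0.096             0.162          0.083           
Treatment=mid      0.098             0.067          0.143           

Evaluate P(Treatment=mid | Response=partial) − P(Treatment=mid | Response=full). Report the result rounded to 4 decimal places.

0.2410

P(Response=partial) = 0.039 + 0.096 + 0.098 = 0.233; P(Treatment=mid | Response=partial) = 0.098/0.233 = 0.42060.
P(Response=full) = 0.144 + 0.162 + 0.067 = 0.373; P(Treatment=mid | Response=full) = 0.067/0.373 = 0.17962.
Difference = 0.2410.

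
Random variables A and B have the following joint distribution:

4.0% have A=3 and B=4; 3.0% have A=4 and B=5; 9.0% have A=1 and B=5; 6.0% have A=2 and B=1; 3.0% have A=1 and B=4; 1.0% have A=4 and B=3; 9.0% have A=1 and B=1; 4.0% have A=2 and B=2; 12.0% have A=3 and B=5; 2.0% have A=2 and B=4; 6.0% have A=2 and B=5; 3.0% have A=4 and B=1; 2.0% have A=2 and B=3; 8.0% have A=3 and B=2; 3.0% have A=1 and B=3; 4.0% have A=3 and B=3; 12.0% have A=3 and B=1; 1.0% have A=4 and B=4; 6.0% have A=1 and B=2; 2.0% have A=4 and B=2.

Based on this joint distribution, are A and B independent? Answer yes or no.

yes

Every cell satisfies P(A,B) = P(A)·P(B). For instance P(A=1) = 0.300, P(B=3) = 0.100, and 0.300×0.100 = 0.030 matches the joint entry. So A and B are independent.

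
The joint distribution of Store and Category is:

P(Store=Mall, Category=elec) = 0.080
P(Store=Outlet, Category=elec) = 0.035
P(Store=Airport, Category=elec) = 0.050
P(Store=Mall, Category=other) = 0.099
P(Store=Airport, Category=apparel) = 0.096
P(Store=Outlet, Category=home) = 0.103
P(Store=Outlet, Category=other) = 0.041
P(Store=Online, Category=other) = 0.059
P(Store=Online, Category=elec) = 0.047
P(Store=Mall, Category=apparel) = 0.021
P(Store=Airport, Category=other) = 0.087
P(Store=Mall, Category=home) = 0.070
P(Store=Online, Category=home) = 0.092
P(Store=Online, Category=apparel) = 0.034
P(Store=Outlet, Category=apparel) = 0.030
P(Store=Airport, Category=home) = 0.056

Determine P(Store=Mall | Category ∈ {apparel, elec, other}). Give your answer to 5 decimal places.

0.29455

P(Category=apparel) = 0.021 + 0.096 + 0.030 + 0.034 = 0.181.
P(Category=elec) = 0.080 + 0.050 + 0.035 + 0.047 = 0.212.
P(Category=other) = 0.099 + 0.087 + 0.041 + 0.059 = 0.286.
P(Category ∈ {apparel, elec, other}) = 0.181 + 0.212 + 0.286 = 0.679; P(Store=Mall, Category ∈ {apparel, elec, other}) = 0.021 + 0.080 + 0.099 = 0.200.
P(Store=Mall | Category ∈ {apparel, elec, other}) = 0.200/0.679 = 0.29455.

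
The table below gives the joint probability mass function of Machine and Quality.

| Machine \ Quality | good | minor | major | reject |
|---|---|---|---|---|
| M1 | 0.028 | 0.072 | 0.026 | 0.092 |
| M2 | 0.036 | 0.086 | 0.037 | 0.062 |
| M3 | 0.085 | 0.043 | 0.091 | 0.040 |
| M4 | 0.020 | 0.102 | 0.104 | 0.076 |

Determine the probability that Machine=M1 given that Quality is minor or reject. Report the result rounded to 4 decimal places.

0.2862

P(Quality=minor) = 0.072 + 0.086 + 0.043 + 0.102 = 0.303.
P(Quality=reject) = 0.092 + 0.062 + 0.040 + 0.076 = 0.270.
P(Quality ∈ {minor, reject}) = 0.303 + 0.270 = 0.573; P(Machine=M1, Quality ∈ {minor, reject}) = 0.072 + 0.092 = 0.164.
P(Machine=M1 | Quality ∈ {minor, reject}) = 0.164/0.573 = 0.2862.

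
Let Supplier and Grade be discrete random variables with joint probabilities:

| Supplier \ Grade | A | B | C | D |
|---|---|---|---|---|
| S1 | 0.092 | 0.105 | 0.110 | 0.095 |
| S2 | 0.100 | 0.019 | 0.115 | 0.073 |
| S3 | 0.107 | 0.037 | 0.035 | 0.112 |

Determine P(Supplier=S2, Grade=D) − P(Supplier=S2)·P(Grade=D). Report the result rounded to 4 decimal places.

-0.0130

P(Supplier=S2) = 0.100 + 0.019 + 0.115 + 0.073 = 0.307.
P(Grade=D) = 0.095 + 0.073 + 0.112 = 0.280.
P(Supplier=S2, Grade=D) − P(Supplier=S2)P(Grade=D) = 0.073 − 0.307×0.280 = -0.0130.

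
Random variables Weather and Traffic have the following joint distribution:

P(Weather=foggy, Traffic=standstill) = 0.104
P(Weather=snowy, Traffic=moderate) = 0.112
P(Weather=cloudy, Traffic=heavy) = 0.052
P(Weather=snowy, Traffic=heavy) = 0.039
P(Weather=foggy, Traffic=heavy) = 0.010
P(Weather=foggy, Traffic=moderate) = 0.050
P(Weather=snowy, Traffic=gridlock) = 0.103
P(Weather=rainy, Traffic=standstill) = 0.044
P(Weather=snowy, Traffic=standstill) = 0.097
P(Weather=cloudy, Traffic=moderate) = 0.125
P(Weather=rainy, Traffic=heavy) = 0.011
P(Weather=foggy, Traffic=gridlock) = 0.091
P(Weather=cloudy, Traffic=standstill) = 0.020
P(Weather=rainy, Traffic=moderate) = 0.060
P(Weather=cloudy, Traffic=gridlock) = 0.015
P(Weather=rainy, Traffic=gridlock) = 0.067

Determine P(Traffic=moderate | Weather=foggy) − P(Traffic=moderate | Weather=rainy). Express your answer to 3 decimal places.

-0.134

P(Weather=foggy) = 0.050 + 0.010 + 0.091 + 0.104 = 0.255; P(Traffic=moderate | Weather=foggy) = 0.050/0.255 = 0.1961.
P(Weather=rainy) = 0.060 + 0.011 + 0.067 + 0.044 = 0.182; P(Traffic=moderate | Weather=rainy) = 0.060/0.182 = 0.3297.
Difference = -0.134.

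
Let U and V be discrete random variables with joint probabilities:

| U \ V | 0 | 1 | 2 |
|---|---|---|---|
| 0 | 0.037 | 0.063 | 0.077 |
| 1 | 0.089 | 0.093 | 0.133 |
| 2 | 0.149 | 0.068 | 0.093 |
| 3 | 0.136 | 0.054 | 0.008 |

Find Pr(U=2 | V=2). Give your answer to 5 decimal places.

0.29904

P(V=2) = 0.077 + 0.133 + 0.093 + 0.008 = 0.311.
P(U=2 | V=2) = 0.093/0.311 = 0.29904.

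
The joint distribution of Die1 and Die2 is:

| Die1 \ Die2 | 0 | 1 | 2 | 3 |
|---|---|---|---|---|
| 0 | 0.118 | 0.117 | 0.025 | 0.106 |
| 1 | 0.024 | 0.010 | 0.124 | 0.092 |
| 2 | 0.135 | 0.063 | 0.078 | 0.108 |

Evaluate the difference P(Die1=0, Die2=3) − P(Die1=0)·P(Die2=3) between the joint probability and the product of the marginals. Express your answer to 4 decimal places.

P(Die1=0) = 0.118 + 0.117 + 0.025 + 0.106 = 0.366.
P(Die2=3) = 0.106 + 0.092 + 0.108 = 0.306.
P(Die1=0, Die2=3) − P(Die1=0)P(Die2=3) = 0.106 − 0.366×0.306 = -0.0060.

-0.0060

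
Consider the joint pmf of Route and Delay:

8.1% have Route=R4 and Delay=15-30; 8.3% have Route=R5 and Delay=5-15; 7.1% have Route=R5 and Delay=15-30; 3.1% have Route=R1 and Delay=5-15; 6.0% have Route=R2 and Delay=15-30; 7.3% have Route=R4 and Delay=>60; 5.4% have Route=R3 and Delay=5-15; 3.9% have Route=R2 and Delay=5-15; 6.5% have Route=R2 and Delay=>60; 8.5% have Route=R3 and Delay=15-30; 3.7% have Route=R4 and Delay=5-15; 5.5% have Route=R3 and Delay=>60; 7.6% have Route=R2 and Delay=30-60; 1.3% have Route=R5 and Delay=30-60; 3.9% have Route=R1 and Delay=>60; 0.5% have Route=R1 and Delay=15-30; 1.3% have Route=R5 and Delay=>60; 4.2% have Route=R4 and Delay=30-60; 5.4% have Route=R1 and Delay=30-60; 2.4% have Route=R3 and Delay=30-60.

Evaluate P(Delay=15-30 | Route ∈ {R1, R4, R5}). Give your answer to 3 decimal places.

P(Route=R1) = 0.031 + 0.005 + 0.054 + 0.039 = 0.129.
P(Route=R4) = 0.037 + 0.081 + 0.042 + 0.073 = 0.233.
P(Route=R5) = 0.083 + 0.071 + 0.013 + 0.013 = 0.180.
P(Route ∈ {R1, R4, R5}) = 0.129 + 0.233 + 0.180 = 0.542; P(Delay=15-30, Route ∈ {R1, R4, R5}) = 0.005 + 0.081 + 0.071 = 0.157.
P(Delay=15-30 | Route ∈ {R1, R4, R5}) = 0.157/0.542 = 0.290.

0.290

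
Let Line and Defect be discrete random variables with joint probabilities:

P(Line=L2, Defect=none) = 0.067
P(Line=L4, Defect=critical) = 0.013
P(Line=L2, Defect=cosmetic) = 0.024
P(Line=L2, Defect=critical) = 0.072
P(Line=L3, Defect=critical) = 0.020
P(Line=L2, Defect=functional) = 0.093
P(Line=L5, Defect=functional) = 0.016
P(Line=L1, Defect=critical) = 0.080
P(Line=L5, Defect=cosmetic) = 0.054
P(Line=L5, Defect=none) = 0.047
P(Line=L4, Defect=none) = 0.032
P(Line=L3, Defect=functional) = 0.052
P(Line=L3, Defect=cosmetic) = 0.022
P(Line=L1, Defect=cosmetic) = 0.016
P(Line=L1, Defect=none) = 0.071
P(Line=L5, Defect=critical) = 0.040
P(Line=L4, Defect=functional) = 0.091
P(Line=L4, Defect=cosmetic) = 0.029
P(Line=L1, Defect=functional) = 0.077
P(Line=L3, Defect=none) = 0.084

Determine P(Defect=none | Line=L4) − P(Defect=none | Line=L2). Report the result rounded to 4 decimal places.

-0.0678

P(Line=L4) = 0.032 + 0.029 + 0.091 + 0.013 = 0.165; P(Defect=none | Line=L4) = 0.032/0.165 = 0.19394.
P(Line=L2) = 0.067 + 0.024 + 0.093 + 0.072 = 0.256; P(Defect=none | Line=L2) = 0.067/0.256 = 0.26172.
Difference = -0.0678.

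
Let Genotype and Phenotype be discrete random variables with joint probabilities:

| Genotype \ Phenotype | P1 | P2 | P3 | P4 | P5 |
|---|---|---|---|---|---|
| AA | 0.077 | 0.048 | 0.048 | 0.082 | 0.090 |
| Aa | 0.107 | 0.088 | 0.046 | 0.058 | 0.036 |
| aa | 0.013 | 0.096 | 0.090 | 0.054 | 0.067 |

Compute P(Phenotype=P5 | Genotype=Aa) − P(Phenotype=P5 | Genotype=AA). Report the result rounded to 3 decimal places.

P(Genotype=Aa) = 0.107 + 0.088 + 0.046 + 0.058 + 0.036 = 0.335; P(Phenotype=P5 | Genotype=Aa) = 0.036/0.335 = 0.1075.
P(Genotype=AA) = 0.077 + 0.048 + 0.048 + 0.082 + 0.090 = 0.345; P(Phenotype=P5 | Genotype=AA) = 0.090/0.345 = 0.2609.
Difference = -0.153.

-0.153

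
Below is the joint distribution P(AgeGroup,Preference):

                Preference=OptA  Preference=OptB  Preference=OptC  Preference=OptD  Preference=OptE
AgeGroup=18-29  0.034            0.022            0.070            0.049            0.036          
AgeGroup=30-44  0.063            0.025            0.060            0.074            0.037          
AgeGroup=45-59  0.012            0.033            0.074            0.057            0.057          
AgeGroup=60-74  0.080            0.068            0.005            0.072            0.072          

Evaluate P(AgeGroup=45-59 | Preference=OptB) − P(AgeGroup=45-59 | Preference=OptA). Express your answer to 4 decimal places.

0.1595

P(Preference=OptB) = 0.022 + 0.025 + 0.033 + 0.068 = 0.148; P(AgeGroup=45-59 | Preference=OptB) = 0.033/0.148 = 0.22297.
P(Preference=OptA) = 0.034 + 0.063 + 0.012 + 0.080 = 0.189; P(AgeGroup=45-59 | Preference=OptA) = 0.012/0.189 = 0.06349.
Difference = 0.1595.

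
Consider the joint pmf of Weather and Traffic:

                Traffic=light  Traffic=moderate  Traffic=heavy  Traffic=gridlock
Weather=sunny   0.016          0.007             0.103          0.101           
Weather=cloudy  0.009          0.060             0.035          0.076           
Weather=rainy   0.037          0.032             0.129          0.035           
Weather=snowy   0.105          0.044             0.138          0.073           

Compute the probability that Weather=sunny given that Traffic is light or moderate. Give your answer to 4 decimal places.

0.0742

P(Traffic=light) = 0.016 + 0.009 + 0.037 + 0.105 = 0.167.
P(Traffic=moderate) = 0.007 + 0.060 + 0.032 + 0.044 = 0.143.
P(Traffic ∈ {light, moderate}) = 0.167 + 0.143 = 0.310; P(Weather=sunny, Traffic ∈ {light, moderate}) = 0.016 + 0.007 = 0.023.
P(Weather=sunny | Traffic ∈ {light, moderate}) = 0.023/0.310 = 0.0742.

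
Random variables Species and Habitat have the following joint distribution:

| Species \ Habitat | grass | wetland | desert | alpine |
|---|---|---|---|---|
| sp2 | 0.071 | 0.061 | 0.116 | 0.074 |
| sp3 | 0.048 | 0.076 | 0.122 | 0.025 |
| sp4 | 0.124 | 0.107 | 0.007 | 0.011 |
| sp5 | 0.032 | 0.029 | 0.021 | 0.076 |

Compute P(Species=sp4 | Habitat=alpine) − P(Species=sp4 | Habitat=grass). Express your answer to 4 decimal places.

P(Habitat=alpine) = 0.074 + 0.025 + 0.011 + 0.076 = 0.186; P(Species=sp4 | Habitat=alpine) = 0.011/0.186 = 0.05914.
P(Habitat=grass) = 0.071 + 0.048 + 0.124 + 0.032 = 0.275; P(Species=sp4 | Habitat=grass) = 0.124/0.275 = 0.45091.
Difference = -0.3918.

-0.3918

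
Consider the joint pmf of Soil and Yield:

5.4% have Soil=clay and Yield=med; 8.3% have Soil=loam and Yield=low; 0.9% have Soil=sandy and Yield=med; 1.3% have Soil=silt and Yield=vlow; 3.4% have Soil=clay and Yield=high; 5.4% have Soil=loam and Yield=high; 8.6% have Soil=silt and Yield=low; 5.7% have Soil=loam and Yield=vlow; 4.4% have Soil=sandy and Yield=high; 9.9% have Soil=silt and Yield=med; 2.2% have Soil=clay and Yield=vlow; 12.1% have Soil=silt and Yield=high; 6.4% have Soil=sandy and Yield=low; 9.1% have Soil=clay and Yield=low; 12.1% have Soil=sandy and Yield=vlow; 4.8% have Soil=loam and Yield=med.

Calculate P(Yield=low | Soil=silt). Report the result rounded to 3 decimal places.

0.270

P(Soil=silt) = 0.013 + 0.086 + 0.099 + 0.121 = 0.319.
P(Yield=low | Soil=silt) = 0.086/0.319 = 0.270.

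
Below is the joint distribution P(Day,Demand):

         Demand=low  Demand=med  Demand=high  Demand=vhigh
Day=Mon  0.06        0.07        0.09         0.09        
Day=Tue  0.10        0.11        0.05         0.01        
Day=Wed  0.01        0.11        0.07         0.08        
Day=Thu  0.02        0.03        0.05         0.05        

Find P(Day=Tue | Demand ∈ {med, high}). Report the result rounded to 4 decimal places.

P(Demand=med) = 0.07 + 0.11 + 0.11 + 0.03 = 0.32.
P(Demand=high) = 0.09 + 0.05 + 0.07 + 0.05 = 0.26.
P(Demand ∈ {med, high}) = 0.32 + 0.26 = 0.58; P(Day=Tue, Demand ∈ {med, high}) = 0.11 + 0.05 = 0.16.
P(Day=Tue | Demand ∈ {med, high}) = 0.16/0.58 = 0.2759.

0.2759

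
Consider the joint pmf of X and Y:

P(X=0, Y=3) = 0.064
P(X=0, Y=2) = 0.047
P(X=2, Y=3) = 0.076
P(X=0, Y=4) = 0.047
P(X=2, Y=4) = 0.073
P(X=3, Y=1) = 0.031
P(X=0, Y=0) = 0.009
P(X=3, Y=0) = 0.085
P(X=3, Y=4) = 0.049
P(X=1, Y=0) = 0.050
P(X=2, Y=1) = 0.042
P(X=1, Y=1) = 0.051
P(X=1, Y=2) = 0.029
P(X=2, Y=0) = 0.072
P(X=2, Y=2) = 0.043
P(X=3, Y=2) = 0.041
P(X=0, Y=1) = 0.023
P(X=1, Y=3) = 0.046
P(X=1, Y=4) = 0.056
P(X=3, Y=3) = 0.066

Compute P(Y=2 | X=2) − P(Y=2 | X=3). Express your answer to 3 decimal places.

-0.010

P(X=2) = 0.072 + 0.042 + 0.043 + 0.076 + 0.073 = 0.306; P(Y=2 | X=2) = 0.043/0.306 = 0.1405.
P(X=3) = 0.085 + 0.031 + 0.041 + 0.066 + 0.049 = 0.272; P(Y=2 | X=3) = 0.041/0.272 = 0.1507.
Difference = -0.010.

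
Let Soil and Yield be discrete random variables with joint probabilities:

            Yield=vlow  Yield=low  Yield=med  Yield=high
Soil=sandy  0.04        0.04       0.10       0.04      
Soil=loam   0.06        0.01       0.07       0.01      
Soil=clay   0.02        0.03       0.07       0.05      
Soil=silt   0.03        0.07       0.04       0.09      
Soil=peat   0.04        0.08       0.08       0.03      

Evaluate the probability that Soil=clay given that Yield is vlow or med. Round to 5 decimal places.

P(Yield=vlow) = 0.04 + 0.06 + 0.02 + 0.03 + 0.04 = 0.19.
P(Yield=med) = 0.10 + 0.07 + 0.07 + 0.04 + 0.08 = 0.36.
P(Yield ∈ {vlow, med}) = 0.19 + 0.36 = 0.55; P(Soil=clay, Yield ∈ {vlow, med}) = 0.02 + 0.07 = 0.09.
P(Soil=clay | Yield ∈ {vlow, med}) = 0.09/0.55 = 0.16364.

0.16364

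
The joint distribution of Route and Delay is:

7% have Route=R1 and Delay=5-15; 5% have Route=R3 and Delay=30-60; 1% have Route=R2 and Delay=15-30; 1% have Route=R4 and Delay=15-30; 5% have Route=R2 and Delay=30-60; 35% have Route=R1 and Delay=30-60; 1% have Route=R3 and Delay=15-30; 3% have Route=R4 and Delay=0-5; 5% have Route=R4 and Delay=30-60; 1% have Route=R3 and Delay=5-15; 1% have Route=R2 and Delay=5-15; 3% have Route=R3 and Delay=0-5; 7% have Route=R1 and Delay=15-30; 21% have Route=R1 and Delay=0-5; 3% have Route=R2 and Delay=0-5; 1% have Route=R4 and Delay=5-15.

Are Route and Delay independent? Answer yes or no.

Every cell satisfies P(Route,Delay) = P(Route)·P(Delay). For instance P(Route=R1) = 0.70, P(Delay=30-60) = 0.50, and 0.70×0.50 = 0.35 matches the joint entry. So Route and Delay are independent.

yes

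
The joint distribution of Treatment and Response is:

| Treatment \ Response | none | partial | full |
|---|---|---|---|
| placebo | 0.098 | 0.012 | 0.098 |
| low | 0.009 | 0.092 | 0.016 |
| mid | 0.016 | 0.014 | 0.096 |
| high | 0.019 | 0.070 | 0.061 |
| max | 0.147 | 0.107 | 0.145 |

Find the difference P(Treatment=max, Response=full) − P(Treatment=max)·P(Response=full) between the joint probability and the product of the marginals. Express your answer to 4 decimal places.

P(Treatment=max) = 0.147 + 0.107 + 0.145 = 0.399.
P(Response=full) = 0.098 + 0.016 + 0.096 + 0.061 + 0.145 = 0.416.
P(Treatment=max, Response=full) − P(Treatment=max)P(Response=full) = 0.145 − 0.399×0.416 = -0.0210.

-0.0210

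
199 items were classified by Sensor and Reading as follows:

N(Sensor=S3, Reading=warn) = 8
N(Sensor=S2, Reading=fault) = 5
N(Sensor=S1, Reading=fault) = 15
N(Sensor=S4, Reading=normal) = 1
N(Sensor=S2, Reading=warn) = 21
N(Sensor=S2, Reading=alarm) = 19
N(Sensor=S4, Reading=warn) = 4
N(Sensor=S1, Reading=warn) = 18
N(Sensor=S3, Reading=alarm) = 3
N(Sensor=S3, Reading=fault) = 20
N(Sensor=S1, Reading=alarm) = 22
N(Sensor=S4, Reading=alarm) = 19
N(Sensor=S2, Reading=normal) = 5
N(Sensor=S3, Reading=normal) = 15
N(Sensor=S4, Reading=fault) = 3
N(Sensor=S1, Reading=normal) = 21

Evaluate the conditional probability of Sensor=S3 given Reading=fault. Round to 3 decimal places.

Total with Reading=fault: 15 + 5 + 20 + 3 = 43.
P(Sensor=S3 | Reading=fault) = 20/43 = 0.465.

0.465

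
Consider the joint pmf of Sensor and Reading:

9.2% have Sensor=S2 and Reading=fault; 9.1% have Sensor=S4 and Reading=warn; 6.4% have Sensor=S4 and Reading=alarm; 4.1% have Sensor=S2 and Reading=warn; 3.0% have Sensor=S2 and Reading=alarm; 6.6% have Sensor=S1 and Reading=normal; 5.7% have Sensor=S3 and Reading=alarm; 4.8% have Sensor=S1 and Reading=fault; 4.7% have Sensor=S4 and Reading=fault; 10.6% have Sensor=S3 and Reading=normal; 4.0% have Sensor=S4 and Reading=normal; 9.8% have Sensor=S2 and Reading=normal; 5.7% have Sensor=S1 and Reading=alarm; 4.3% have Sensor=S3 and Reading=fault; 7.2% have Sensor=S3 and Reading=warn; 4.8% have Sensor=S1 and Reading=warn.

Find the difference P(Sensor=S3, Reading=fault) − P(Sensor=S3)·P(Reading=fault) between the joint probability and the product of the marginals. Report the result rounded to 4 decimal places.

-0.0209

P(Sensor=S3) = 0.106 + 0.072 + 0.057 + 0.043 = 0.278.
P(Reading=fault) = 0.048 + 0.092 + 0.043 + 0.047 = 0.230.
P(Sensor=S3, Reading=fault) − P(Sensor=S3)P(Reading=fault) = 0.043 − 0.278×0.230 = -0.0209.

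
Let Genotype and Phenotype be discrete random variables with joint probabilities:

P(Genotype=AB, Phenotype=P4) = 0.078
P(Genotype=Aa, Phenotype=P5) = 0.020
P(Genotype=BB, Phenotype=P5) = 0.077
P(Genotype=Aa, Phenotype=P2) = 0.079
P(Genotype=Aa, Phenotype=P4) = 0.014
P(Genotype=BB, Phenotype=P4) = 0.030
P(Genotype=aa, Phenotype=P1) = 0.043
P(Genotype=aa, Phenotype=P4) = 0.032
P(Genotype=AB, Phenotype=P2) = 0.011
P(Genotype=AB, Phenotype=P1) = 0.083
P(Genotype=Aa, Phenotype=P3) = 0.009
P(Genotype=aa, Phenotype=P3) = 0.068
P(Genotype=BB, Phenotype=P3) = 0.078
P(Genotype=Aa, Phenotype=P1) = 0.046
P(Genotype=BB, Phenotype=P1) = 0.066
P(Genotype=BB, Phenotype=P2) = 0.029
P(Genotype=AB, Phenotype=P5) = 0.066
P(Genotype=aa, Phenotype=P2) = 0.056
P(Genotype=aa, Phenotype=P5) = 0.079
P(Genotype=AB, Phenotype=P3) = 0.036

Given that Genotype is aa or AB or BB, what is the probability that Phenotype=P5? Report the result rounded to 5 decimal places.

P(Genotype=aa) = 0.043 + 0.056 + 0.068 + 0.032 + 0.079 = 0.278.
P(Genotype=AB) = 0.083 + 0.011 + 0.036 + 0.078 + 0.066 = 0.274.
P(Genotype=BB) = 0.066 + 0.029 + 0.078 + 0.030 + 0.077 = 0.280.
P(Genotype ∈ {aa, AB, BB}) = 0.278 + 0.274 + 0.280 = 0.832; P(Phenotype=P5, Genotype ∈ {aa, AB, BB}) = 0.079 + 0.066 + 0.077 = 0.222.
P(Phenotype=P5 | Genotype ∈ {aa, AB, BB}) = 0.222/0.832 = 0.26683.

0.26683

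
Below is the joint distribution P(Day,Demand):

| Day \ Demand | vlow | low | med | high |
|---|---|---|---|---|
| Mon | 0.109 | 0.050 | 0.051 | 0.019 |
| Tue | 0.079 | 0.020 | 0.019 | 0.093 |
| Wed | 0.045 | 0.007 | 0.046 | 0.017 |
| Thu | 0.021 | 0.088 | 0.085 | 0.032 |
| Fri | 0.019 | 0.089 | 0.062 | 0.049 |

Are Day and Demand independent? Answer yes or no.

P(Day=Tue) = 0.211 and P(Demand=high) = 0.210, so their product is 0.04431, but P(Day=Tue, Demand=high) = 0.093. Since these differ, Day and Demand are not independent.

no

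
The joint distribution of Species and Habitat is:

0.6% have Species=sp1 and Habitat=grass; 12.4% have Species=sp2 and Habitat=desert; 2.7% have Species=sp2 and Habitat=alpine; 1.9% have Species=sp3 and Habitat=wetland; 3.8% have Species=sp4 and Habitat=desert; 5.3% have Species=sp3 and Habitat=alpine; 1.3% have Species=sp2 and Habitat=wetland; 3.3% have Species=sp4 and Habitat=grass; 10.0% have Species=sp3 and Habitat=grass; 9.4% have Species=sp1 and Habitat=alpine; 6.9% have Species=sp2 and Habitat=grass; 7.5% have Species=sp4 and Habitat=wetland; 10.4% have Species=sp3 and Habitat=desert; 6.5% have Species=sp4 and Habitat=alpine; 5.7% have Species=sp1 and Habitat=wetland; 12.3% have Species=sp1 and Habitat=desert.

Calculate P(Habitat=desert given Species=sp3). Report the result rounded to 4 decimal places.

0.3768

P(Species=sp3) = 0.100 + 0.019 + 0.104 + 0.053 = 0.276.
P(Habitat=desert | Species=sp3) = 0.104/0.276 = 0.3768.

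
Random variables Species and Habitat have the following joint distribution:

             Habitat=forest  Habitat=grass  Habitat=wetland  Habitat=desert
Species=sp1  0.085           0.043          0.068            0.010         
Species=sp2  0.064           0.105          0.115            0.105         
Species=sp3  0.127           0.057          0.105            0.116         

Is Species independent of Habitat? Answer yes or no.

P(Species=sp2) = 0.389 and P(Habitat=forest) = 0.276, so their product is 0.10736, but P(Species=sp2, Habitat=forest) = 0.064. Since these differ, Species and Habitat are not independent.

no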